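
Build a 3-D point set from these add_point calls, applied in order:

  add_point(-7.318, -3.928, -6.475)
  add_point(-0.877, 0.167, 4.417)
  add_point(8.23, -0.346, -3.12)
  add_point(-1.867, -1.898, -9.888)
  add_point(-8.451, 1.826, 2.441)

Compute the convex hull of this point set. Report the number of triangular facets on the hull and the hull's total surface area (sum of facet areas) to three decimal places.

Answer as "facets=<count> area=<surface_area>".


facets=6 area=317.955

Extreme-point indices: [0, 1, 2, 3, 4] — 5 of 5 on the boundary.

Triangle areas on the boundary:
  f1: (p3, p2, p4) → 87.8923
  f2: (p3, p0, p4) → 33.7588
  f3: (p3, p0, p2) → 37.4118
  f4: (p1, p2, p4) → 38.5545
  f5: (p1, p0, p4) → 42.6939
  f6: (p1, p0, p2) → 77.6433
Σ area = 317.955

Euler: V−E+F = 5−9+6 = 2.


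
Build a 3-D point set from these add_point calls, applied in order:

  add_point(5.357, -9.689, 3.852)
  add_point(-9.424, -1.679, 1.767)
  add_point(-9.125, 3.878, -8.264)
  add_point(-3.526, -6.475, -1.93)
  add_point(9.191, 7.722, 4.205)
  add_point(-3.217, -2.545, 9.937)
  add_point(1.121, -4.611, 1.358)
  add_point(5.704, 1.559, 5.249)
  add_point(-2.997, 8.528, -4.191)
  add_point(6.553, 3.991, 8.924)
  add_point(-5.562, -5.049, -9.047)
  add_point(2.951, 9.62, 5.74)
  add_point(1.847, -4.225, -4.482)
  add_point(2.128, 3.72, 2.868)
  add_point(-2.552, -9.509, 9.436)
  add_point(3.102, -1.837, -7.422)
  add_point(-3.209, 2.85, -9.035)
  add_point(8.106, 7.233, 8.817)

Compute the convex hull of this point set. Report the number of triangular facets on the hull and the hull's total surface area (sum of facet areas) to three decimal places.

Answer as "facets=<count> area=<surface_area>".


facets=22 area=1087.008

Extreme-point indices: [0, 1, 2, 4, 5, 8, 9, 10, 11, 14, 15, 16, 17] — 13 of 18 on the boundary.

Per-facet area ½‖(b−a)×(c−a)‖:
  f1: (p15, p0, p4) → 107.5152
  f2: (p15, p10, p0) → 65.0053
  f3: (p2, p10, p1) → 51.4353
  f4: (p2, p8, p1) → 49.4875
  f5: (p17, p0, p4) → 42.1060
  f6: (p11, p8, p1) → 78.0589
  f7: (p11, p5, p1) → 73.3978
  f8: (p11, p17, p5) → 45.8176
  f9: (p11, p8, p4) → 37.6756
  f10: (p11, p17, p4) → 14.5910
  f11: (p16, p2, p8) → 22.2151
  f12: (p16, p8, p4) → 51.8448
  f13: (p16, p15, p4) → 64.8549
  f14: (p16, p15, p10) → 31.1604
  f15: (p16, p2, p10) → 24.7798
  f16: (p14, p10, p0) → 84.5119
  f17: (p14, p5, p1) → 35.9815
  f18: (p14, p10, p1) → 75.9377
  f19: (p9, p17, p5) → 10.8425
  f20: (p9, p14, p5) → 36.6199
  f21: (p9, p17, p0) → 13.0994
  f22: (p9, p14, p0) → 70.0697
Σ area = 1087.008

Euler characteristic 13−33+22 = 2 ✓


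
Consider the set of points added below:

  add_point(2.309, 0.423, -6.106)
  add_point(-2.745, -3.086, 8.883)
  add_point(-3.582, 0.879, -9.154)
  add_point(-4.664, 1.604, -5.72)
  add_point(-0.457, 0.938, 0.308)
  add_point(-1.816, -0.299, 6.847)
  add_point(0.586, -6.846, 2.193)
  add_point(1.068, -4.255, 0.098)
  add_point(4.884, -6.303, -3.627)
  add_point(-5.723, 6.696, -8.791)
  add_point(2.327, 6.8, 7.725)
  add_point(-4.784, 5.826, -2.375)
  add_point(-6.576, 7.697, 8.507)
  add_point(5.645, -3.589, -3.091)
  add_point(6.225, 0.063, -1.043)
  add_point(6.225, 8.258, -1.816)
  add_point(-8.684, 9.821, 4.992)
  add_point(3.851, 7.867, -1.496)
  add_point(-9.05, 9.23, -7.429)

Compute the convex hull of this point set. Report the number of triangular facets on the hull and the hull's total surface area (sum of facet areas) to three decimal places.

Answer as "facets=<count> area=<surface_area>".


facets=24 area=872.992

Points on the hull: [0, 1, 2, 3, 6, 8, 9, 10, 12, 13, 14, 15, 16, 18] (14 of 19).

Facet areas (half cross-product norm):
  f1: (p15, p16, p18) → 94.2700
  f2: (p1, p16, p18) → 89.0869
  f3: (p1, p6, p14) → 39.0205
  f4: (p8, p6, p14) → 25.2268
  f5: (p8, p2, p6) → 44.9890
  f6: (p9, p15, p18) → 27.6525
  f7: (p9, p2, p18) → 7.8413
  f8: (p3, p2, p6) → 22.0419
  f9: (p3, p1, p6) → 53.1399
  f10: (p3, p2, p18) → 16.3089
  f11: (p3, p1, p18) → 60.0183
  f12: (p10, p15, p16) → 60.7867
  f13: (p10, p15, p14) → 41.7372
  f14: (p10, p1, p14) → 62.8680
  f15: (p13, p15, p14) → 10.0896
  f16: (p13, p8, p14) → 1.9984
  f17: (p12, p1, p16) → 20.9181
  f18: (p12, p10, p16) → 18.6951
  f19: (p12, p10, p1) → 46.5976
  f20: (p0, p8, p2) → 21.7896
  f21: (p0, p13, p8) → 7.9626
  f22: (p0, p13, p15) → 29.2617
  f23: (p0, p9, p15) → 51.3025
  f24: (p0, p9, p2) → 19.3885
Σ area = 872.992

Euler: V−E+F = 14−36+24 = 2.


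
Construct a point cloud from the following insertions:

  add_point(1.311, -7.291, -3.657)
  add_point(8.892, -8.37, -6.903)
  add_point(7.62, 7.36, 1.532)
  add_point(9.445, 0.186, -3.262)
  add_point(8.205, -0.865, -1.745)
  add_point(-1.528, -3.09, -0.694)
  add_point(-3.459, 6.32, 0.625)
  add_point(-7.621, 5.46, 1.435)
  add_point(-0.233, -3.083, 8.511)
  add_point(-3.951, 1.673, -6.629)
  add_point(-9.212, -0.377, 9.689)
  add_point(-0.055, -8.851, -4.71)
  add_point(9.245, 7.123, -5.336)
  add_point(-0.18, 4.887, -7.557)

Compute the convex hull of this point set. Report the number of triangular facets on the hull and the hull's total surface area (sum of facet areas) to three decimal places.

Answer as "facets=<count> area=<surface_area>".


facets=20 area=892.088

12 of the 14 inputs are extreme points: [1, 2, 3, 4, 6, 7, 8, 9, 10, 11, 12, 13].

Facet areas (half cross-product norm):
  f1: (p8, p11, p10) → 66.1725
  f2: (p8, p2, p10) → 65.2969
  f3: (p9, p11, p10) → 96.9495
  f4: (p7, p2, p10) → 76.6710
  f5: (p7, p9, p10) → 42.4071
  f6: (p7, p9, p13) → 23.8506
  f7: (p12, p2, p3) → 24.8268
  f8: (p1, p8, p11) → 65.0640
  f9: (p1, p12, p3) → 21.6806
  f10: (p1, p12, p13) → 74.5707
  f11: (p1, p9, p11) → 50.9270
  f12: (p1, p9, p13) → 40.2715
  f13: (p6, p7, p2) → 6.9318
  f14: (p6, p12, p2) → 38.9964
  f15: (p6, p7, p13) → 16.8089
  f16: (p6, p12, p13) → 44.1181
  f17: (p4, p1, p3) → 10.1449
  f18: (p4, p1, p8) → 57.7773
  f19: (p4, p2, p3) → 9.7534
  f20: (p4, p8, p2) → 58.8690
Σ area = 892.088

Euler characteristic 12−30+20 = 2 ✓


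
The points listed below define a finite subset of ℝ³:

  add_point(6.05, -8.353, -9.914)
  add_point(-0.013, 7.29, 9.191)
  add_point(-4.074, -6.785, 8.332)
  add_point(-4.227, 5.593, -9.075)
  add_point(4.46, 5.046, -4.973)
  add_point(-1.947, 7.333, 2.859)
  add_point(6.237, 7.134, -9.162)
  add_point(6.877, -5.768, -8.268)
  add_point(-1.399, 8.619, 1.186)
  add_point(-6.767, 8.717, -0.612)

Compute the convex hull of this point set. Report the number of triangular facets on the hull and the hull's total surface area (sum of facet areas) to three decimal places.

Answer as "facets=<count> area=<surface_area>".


Extreme-point indices: [0, 1, 2, 3, 6, 7, 8, 9] — 8 of 10 on the boundary.

Facet areas (half cross-product norm):
  f1: (p2, p1, p9) → 87.6161
  f2: (p2, p1, p7) → 144.3968
  f3: (p2, p0, p7) → 30.6209
  f4: (p6, p1, p7) → 125.4218
  f5: (p6, p0, p7) → 13.2899
  f6: (p8, p1, p9) → 20.5553
  f7: (p8, p6, p9) → 34.8752
  f8: (p8, p6, p1) → 40.0573
  f9: (p3, p6, p9) → 48.2708
  f10: (p3, p6, p0) → 80.9896
  f11: (p3, p2, p9) → 84.1924
  f12: (p3, p2, p0) → 167.1627
Σ area = 877.449

Check V−E+F: 8 − 18 + 12 = 2.

facets=12 area=877.449


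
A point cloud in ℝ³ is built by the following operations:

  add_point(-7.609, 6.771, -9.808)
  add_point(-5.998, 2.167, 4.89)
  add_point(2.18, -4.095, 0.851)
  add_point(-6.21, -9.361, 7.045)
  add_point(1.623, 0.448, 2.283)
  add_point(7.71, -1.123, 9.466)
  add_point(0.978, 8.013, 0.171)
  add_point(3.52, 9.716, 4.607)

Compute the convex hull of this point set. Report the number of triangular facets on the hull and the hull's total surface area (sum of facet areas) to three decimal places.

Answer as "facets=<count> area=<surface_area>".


facets=10 area=684.958

7 of the 8 inputs are extreme points: [0, 1, 2, 3, 5, 6, 7].

Triangle areas on the boundary:
  f1: (p2, p3, p0) → 103.6954
  f2: (p2, p3, p5) → 62.1168
  f3: (p1, p3, p0) → 80.4226
  f4: (p1, p7, p0) → 93.3490
  f5: (p1, p3, p5) → 83.9777
  f6: (p1, p7, p5) → 73.3992
  f7: (p6, p7, p5) → 33.2349
  f8: (p6, p2, p5) → 63.8832
  f9: (p6, p7, p0) → 10.3116
  f10: (p6, p2, p0) → 80.5672
Σ area = 684.958

Check V−E+F: 7 − 15 + 10 = 2.


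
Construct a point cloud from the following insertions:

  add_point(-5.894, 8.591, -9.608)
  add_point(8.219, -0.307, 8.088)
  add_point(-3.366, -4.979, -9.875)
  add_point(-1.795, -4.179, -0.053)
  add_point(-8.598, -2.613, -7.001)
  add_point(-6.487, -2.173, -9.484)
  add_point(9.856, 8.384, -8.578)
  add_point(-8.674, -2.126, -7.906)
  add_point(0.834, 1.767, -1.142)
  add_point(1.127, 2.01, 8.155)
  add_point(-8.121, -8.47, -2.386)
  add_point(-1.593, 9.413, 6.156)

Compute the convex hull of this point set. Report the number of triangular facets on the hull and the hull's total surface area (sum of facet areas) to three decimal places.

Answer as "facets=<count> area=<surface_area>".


facets=16 area=1010.532

Extreme-point indices: [0, 1, 2, 4, 5, 6, 7, 9, 10, 11] — 10 of 12 on the boundary.

Per-facet area ½‖(b−a)×(c−a)‖:
  f1: (p0, p11, p6) → 122.1399
  f2: (p1, p11, p6) → 121.5608
  f3: (p1, p9, p11) → 24.3254
  f4: (p5, p0, p7) → 14.5313
  f5: (p10, p1, p9) → 62.0740
  f6: (p10, p9, p11) → 69.4704
  f7: (p4, p10, p7) → 1.5308
  f8: (p4, p10, p11) → 71.4807
  f9: (p4, p0, p7) → 4.7533
  f10: (p4, p0, p11) → 96.1348
  f11: (p2, p1, p6) → 168.0032
  f12: (p2, p10, p1) → 99.3994
  f13: (p2, p0, p6) → 106.8870
  f14: (p2, p5, p0) → 17.7760
  f15: (p2, p5, p7) → 4.2393
  f16: (p2, p10, p7) → 26.2257
Σ area = 1010.532

Check V−E+F: 10 − 24 + 16 = 2.


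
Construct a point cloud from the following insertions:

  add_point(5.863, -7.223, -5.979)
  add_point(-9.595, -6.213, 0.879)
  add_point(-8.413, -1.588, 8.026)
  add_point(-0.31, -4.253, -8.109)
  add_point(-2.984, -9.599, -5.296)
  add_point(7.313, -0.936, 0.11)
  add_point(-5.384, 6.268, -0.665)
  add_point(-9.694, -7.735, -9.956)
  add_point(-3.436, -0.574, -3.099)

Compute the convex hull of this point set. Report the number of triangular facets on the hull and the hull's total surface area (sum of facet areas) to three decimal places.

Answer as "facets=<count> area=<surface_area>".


8 of the 9 inputs are extreme points: [0, 1, 2, 3, 4, 5, 6, 7].

Facet areas (half cross-product norm):
  f1: (p2, p6, p7) → 102.8116
  f2: (p2, p6, p5) → 87.5703
  f3: (p3, p6, p7) → 70.4753
  f4: (p3, p6, p5) → 75.7037
  f5: (p1, p2, p7) → 20.5397
  f6: (p1, p4, p7) → 38.9603
  f7: (p1, p4, p2) → 32.3655
  f8: (p0, p3, p5) → 31.7801
  f9: (p0, p2, p5) → 77.4209
  f10: (p0, p4, p2) → 73.1893
  f11: (p0, p4, p7) → 28.4891
  f12: (p0, p3, p7) → 25.8703
Σ area = 665.176

Check V−E+F: 8 − 18 + 12 = 2.

facets=12 area=665.176


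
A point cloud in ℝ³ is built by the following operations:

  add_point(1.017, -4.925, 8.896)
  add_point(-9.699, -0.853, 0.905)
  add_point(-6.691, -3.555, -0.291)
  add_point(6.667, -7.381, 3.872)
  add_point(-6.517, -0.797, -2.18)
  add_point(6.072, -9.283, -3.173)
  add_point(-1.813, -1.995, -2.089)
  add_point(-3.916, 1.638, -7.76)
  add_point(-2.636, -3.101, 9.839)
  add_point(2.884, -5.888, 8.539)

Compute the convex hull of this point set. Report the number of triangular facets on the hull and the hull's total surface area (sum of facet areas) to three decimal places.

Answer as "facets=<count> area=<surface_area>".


facets=12 area=464.254

Hull vertices (8/10): indices [0, 1, 2, 3, 5, 7, 8, 9].

Triangle areas on the boundary:
  f1: (p5, p7, p3) → 56.0419
  f2: (p8, p7, p1) → 58.4861
  f3: (p9, p7, p3) → 56.1102
  f4: (p9, p5, p3) → 15.2811
  f5: (p2, p8, p1) → 23.0171
  f6: (p2, p9, p5) → 76.8016
  f7: (p2, p9, p8) → 34.2740
  f8: (p2, p7, p1) → 19.9853
  f9: (p2, p5, p7) → 66.5466
  f10: (p0, p8, p7) → 38.2472
  f11: (p0, p9, p7) → 19.1954
  f12: (p0, p9, p8) → 0.2679
Σ area = 464.254

Euler: V−E+F = 8−18+12 = 2.


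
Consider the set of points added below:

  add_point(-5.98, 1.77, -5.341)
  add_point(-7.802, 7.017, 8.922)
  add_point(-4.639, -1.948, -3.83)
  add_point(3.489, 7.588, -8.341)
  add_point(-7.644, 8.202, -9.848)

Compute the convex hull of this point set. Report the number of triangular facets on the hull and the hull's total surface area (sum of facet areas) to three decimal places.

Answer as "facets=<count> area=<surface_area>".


5 of the 5 inputs are extreme points: [0, 1, 2, 3, 4].

Facet areas (half cross-product norm):
  f1: (p2, p3, p1) → 105.9036
  f2: (p4, p3, p1) → 104.9262
  f3: (p4, p2, p3) → 64.0165
  f4: (p0, p2, p1) → 32.3832
  f5: (p0, p4, p1) → 59.8828
  f6: (p0, p4, p2) → 4.1213
Σ area = 371.234

Check V−E+F: 5 − 9 + 6 = 2.

facets=6 area=371.234


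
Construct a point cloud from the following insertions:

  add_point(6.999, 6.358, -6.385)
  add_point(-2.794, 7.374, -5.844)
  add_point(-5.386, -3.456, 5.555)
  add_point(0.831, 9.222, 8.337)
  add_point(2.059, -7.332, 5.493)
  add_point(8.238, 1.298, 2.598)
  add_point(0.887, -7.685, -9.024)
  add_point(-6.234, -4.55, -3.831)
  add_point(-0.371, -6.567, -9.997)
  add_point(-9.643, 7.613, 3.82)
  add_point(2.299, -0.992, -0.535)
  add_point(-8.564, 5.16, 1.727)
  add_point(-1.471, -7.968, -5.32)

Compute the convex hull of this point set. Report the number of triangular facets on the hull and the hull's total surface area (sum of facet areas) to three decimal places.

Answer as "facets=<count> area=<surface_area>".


12 of the 13 inputs are extreme points: [0, 1, 2, 3, 4, 5, 6, 7, 8, 9, 11, 12].

Facet areas (half cross-product norm):
  f1: (p7, p8, p12) → 14.6748
  f2: (p1, p0, p8) → 69.8802
  f3: (p1, p7, p8) → 54.8030
  f4: (p3, p4, p5) → 67.4371
  f5: (p3, p0, p5) → 63.7050
  f6: (p3, p1, p9) → 66.8167
  f7: (p3, p1, p0) → 71.5696
  f8: (p6, p8, p12) → 4.2501
  f9: (p6, p4, p12) → 19.4769
  f10: (p6, p4, p5) → 78.5524
  f11: (p6, p0, p5) → 78.2020
  f12: (p6, p0, p8) → 14.8589
  f13: (p2, p4, p12) → 46.3908
  f14: (p2, p7, p12) → 27.8666
  f15: (p2, p7, p9) → 56.7235
  f16: (p2, p3, p9) → 66.8289
  f17: (p2, p3, p4) → 60.3815
  f18: (p11, p7, p9) → 4.1435
  f19: (p11, p1, p9) → 14.3825
  f20: (p11, p1, p7) → 53.1904
Σ area = 934.134

Euler characteristic 12−30+20 = 2 ✓

facets=20 area=934.134


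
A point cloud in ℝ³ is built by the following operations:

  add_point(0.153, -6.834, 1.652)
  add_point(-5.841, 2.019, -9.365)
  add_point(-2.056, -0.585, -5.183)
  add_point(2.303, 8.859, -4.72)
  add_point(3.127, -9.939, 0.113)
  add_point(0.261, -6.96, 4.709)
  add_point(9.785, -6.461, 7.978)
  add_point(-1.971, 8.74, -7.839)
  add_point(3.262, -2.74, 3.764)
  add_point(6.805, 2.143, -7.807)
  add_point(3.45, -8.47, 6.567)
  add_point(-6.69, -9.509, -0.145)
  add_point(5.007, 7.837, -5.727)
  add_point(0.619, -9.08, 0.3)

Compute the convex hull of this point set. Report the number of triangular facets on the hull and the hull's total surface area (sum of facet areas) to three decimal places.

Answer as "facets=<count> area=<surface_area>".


11 of the 14 inputs are extreme points: [1, 3, 4, 5, 6, 7, 8, 9, 10, 11, 12].

Triangle areas on the boundary:
  f1: (p1, p4, p11) → 72.6697
  f2: (p7, p1, p11) → 47.9863
  f3: (p7, p5, p11) → 87.6417
  f4: (p7, p5, p3) → 48.1214
  f5: (p9, p1, p4) → 93.2866
  f6: (p9, p4, p6) → 81.0374
  f7: (p9, p7, p1) → 43.0824
  f8: (p10, p5, p11) → 11.1696
  f9: (p10, p5, p6) → 9.2516
  f10: (p10, p4, p11) → 32.5029
  f11: (p10, p4, p6) → 21.3789
  f12: (p8, p3, p6) → 45.0792
  f13: (p8, p5, p6) → 22.6637
  f14: (p8, p5, p3) → 26.5615
  f15: (p12, p3, p6) → 30.4175
  f16: (p12, p9, p6) → 56.5988
  f17: (p12, p7, p3) → 6.9580
  f18: (p12, p9, p7) → 22.2539
Σ area = 758.661

Euler characteristic 11−27+18 = 2 ✓

facets=18 area=758.661


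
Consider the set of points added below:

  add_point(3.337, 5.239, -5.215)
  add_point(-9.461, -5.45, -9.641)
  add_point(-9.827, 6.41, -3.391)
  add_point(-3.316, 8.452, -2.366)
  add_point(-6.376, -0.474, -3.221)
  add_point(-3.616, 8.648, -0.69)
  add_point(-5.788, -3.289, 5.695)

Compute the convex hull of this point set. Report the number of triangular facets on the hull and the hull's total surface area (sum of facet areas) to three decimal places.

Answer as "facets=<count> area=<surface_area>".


Hull vertices (6/7): indices [0, 1, 2, 3, 5, 6].

Area of each hull facet:
  f1: (p1, p0, p2) → 88.1845
  f2: (p6, p1, p2) → 88.2252
  f3: (p6, p1, p0) → 118.7088
  f4: (p5, p6, p2) → 47.5323
  f5: (p5, p6, p0) → 61.4619
  f6: (p3, p0, p2) → 21.4510
  f7: (p3, p5, p2) → 5.9125
  f8: (p3, p5, p0) → 5.6880
Σ area = 437.164

Euler: V−E+F = 6−12+8 = 2.

facets=8 area=437.164


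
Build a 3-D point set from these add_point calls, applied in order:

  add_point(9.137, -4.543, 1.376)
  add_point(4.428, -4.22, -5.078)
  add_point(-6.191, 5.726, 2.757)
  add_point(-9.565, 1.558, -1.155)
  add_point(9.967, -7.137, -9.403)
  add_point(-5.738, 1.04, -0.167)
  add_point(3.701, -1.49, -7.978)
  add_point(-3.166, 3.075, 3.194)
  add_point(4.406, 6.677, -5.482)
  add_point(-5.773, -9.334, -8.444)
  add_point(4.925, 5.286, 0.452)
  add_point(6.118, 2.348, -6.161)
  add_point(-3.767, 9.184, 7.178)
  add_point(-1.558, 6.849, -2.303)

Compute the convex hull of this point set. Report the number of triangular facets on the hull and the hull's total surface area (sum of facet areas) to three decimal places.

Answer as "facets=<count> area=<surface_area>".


Hull vertices (11/14): indices [0, 2, 3, 4, 6, 7, 8, 9, 10, 12, 13].

Per-facet area ½‖(b−a)×(c−a)‖:
  f1: (p8, p9, p3) → 104.7247
  f2: (p7, p12, p3) → 26.5119
  f3: (p7, p9, p3) → 52.4337
  f4: (p13, p8, p3) → 20.7389
  f5: (p13, p8, p12) → 25.8336
  f6: (p10, p8, p12) → 32.3626
  f7: (p6, p9, p4) → 52.1530
  f8: (p6, p8, p4) → 28.8323
  f9: (p6, p8, p9) → 38.5815
  f10: (p0, p9, p4) → 88.0620
  f11: (p0, p7, p9) → 118.3383
  f12: (p0, p7, p12) → 43.7279
  f13: (p0, p10, p12) → 52.3091
  f14: (p0, p8, p4) → 74.9471
  f15: (p0, p10, p8) → 31.0447
  f16: (p2, p12, p3) → 3.7407
  f17: (p2, p13, p3) → 23.0712
  f18: (p2, p13, p12) → 20.9394
Σ area = 838.353

Check V−E+F: 11 − 27 + 18 = 2.

facets=18 area=838.353


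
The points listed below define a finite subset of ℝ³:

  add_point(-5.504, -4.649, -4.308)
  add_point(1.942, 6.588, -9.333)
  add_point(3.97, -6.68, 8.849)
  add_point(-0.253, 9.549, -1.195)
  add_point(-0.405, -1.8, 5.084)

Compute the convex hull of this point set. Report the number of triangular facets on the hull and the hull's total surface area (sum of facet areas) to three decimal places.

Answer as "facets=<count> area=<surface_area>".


Points on the hull: [0, 1, 2, 3, 4] (5 of 5).

Facet areas (half cross-product norm):
  f1: (p1, p2, p0) → 117.1736
  f2: (p1, p3, p0) → 63.1348
  f3: (p1, p3, p2) → 86.4581
  f4: (p4, p2, p0) → 35.6128
  f5: (p4, p3, p0) → 70.5555
  f6: (p4, p3, p2) → 29.4620
Σ area = 402.397

Euler characteristic 5−9+6 = 2 ✓

facets=6 area=402.397


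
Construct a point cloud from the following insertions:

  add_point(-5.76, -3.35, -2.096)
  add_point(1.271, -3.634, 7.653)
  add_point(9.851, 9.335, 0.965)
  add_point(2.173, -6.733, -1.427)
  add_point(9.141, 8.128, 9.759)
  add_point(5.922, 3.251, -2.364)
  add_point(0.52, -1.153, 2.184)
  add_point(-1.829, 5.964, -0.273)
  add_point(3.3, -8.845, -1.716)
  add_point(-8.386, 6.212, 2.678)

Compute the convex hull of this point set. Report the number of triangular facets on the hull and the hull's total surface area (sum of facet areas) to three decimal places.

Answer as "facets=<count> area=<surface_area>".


Extreme-point indices: [0, 1, 2, 4, 5, 7, 8, 9] — 8 of 10 on the boundary.

Facet areas (half cross-product norm):
  f1: (p4, p2, p9) → 81.1922
  f2: (p4, p8, p2) → 86.8504
  f3: (p1, p4, p9) → 103.8557
  f4: (p1, p4, p8) → 70.9565
  f5: (p5, p8, p2) → 27.7421
  f6: (p7, p2, p9) → 25.1568
  f7: (p7, p5, p2) → 33.5918
  f8: (p0, p5, p8) → 62.0960
  f9: (p0, p7, p5) → 43.5201
  f10: (p0, p7, p9) → 35.8308
  f11: (p0, p1, p9) → 64.9336
  f12: (p0, p1, p8) → 53.6083
Σ area = 689.334

Check V−E+F: 8 − 18 + 12 = 2.

facets=12 area=689.334


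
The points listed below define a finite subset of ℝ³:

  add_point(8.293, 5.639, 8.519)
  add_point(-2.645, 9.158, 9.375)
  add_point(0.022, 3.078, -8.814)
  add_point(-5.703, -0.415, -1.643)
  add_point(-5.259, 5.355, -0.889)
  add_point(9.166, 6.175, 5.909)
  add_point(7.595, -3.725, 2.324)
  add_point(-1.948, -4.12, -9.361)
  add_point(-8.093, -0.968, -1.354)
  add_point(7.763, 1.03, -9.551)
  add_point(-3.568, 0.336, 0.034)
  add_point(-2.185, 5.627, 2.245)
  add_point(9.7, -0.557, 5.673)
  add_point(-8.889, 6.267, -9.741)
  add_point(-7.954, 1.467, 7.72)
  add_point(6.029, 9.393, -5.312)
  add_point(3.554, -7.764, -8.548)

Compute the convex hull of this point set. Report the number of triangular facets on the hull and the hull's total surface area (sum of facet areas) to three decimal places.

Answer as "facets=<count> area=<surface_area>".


Points on the hull: [0, 1, 5, 6, 7, 8, 9, 12, 13, 14, 15, 16] (12 of 17).

Facet areas (half cross-product norm):
  f1: (p9, p15, p13) → 75.0698
  f2: (p8, p14, p13) → 43.1679
  f3: (p8, p14, p16) → 59.5601
  f4: (p6, p14, p12) → 43.7218
  f5: (p6, p14, p16) → 105.6476
  f6: (p6, p9, p12) → 30.0421
  f7: (p6, p9, p16) → 56.4734
  f8: (p7, p8, p13) → 55.2975
  f9: (p7, p8, p16) → 29.3210
  f10: (p7, p9, p13) → 68.3531
  f11: (p7, p9, p16) → 32.2206
  f12: (p1, p15, p13) → 131.4128
  f13: (p1, p14, p13) → 86.0345
  f14: (p0, p14, p12) → 58.3978
  f15: (p0, p1, p14) → 52.6371
  f16: (p5, p1, p15) → 76.4477
  f17: (p5, p0, p1) → 15.3763
  f18: (p5, p0, p12) → 9.3886
  f19: (p5, p9, p12) → 51.9689
  f20: (p5, p9, p15) → 57.1226
Σ area = 1137.661

Euler characteristic 12−30+20 = 2 ✓

facets=20 area=1137.661


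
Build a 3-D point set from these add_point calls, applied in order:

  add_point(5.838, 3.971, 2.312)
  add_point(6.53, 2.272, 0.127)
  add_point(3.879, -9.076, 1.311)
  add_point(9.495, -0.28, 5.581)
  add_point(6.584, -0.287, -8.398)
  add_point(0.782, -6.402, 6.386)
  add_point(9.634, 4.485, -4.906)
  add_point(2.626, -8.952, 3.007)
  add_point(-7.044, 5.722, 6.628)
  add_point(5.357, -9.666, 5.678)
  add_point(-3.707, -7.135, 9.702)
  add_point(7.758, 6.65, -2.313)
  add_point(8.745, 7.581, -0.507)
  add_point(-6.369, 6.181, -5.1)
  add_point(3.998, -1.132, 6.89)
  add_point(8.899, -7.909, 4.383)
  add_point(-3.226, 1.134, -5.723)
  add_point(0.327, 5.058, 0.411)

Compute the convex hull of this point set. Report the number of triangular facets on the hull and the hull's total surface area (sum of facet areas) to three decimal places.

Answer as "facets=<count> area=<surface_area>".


facets=24 area=926.644

Extreme-point indices: [2, 3, 4, 6, 7, 8, 9, 10, 11, 12, 13, 14, 15, 16] — 14 of 18 on the boundary.

Per-facet area ½‖(b−a)×(c−a)‖:
  f1: (p13, p4, p6) → 49.3776
  f2: (p12, p3, p8) → 83.7477
  f3: (p12, p3, p6) → 27.1676
  f4: (p12, p13, p8) → 90.7027
  f5: (p15, p3, p6) → 42.9860
  f6: (p15, p3, p9) → 14.5212
  f7: (p15, p4, p6) → 49.5120
  f8: (p15, p2, p9) → 9.6414
  f9: (p15, p2, p4) → 40.0057
  f10: (p14, p3, p8) → 25.2294
  f11: (p16, p13, p4) → 23.4172
  f12: (p16, p2, p4) → 65.6677
  f13: (p11, p13, p6) → 26.2939
  f14: (p11, p12, p6) → 3.6294
  f15: (p11, p12, p13) → 13.0596
  f16: (p10, p14, p8) → 62.4310
  f17: (p10, p13, p8) → 77.6463
  f18: (p10, p16, p13) → 50.0455
  f19: (p10, p3, p9) → 52.0175
  f20: (p10, p14, p3) → 13.7608
  f21: (p7, p16, p2) → 15.0666
  f22: (p7, p10, p16) → 68.3961
  f23: (p7, p2, p9) → 4.0726
  f24: (p7, p10, p9) → 18.2483
Σ area = 926.644

Euler characteristic 14−36+24 = 2 ✓


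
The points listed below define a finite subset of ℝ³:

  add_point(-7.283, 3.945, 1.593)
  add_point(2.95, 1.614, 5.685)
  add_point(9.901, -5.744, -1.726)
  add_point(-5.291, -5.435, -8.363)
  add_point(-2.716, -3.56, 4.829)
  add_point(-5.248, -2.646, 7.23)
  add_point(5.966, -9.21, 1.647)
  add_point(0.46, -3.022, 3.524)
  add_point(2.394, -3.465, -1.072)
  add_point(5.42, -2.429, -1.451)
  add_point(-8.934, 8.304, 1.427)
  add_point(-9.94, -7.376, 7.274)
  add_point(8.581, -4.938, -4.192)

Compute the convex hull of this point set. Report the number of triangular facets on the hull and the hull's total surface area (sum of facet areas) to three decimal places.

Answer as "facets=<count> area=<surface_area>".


Hull vertices (8/13): indices [1, 2, 3, 5, 6, 10, 11, 12].

Area of each hull facet:
  f1: (p3, p10, p11) → 122.3161
  f2: (p12, p3, p10) → 125.0684
  f3: (p12, p1, p2) → 18.1897
  f4: (p12, p1, p10) → 87.2183
  f5: (p6, p1, p2) → 36.7332
  f6: (p6, p3, p11) → 114.7328
  f7: (p6, p12, p2) → 8.5787
  f8: (p6, p12, p3) → 55.3072
  f9: (p5, p10, p11) → 39.4097
  f10: (p5, p1, p10) → 59.2080
  f11: (p5, p6, p11) → 45.8326
  f12: (p5, p6, p1) → 55.4056
Σ area = 768.000

Euler: V−E+F = 8−18+12 = 2.

facets=12 area=768.000


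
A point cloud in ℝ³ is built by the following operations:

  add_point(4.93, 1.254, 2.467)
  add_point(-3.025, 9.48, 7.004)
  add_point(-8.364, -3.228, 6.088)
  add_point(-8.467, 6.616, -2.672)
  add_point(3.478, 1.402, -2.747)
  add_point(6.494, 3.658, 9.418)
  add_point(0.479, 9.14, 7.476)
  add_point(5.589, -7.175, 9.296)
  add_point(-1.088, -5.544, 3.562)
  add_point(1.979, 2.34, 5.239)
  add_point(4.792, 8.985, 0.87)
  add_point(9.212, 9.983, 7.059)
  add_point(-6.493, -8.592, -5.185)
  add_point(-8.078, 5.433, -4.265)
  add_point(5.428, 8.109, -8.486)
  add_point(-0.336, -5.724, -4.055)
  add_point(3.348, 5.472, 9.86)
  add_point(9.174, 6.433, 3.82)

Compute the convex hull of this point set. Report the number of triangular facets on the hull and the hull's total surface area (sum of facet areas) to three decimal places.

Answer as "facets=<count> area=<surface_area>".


facets=22 area=1120.892

Hull vertices (13/18): indices [1, 2, 3, 5, 6, 7, 11, 12, 13, 14, 15, 16, 17].

Area of each hull facet:
  f1: (p2, p12, p3) → 79.9666
  f2: (p13, p12, p3) → 10.8308
  f3: (p13, p14, p3) → 13.8767
  f4: (p13, p14, p12) → 101.6617
  f5: (p15, p14, p12) → 40.7936
  f6: (p1, p2, p3) → 69.9315
  f7: (p1, p14, p3) → 85.9582
  f8: (p1, p14, p11) → 95.6659
  f9: (p16, p1, p2) → 55.1562
  f10: (p7, p2, p12) → 93.5721
  f11: (p7, p15, p12) → 44.6316
  f12: (p7, p16, p2) → 86.8250
  f13: (p7, p15, p14) → 112.4559
  f14: (p6, p1, p11) → 4.0719
  f15: (p6, p16, p11) → 20.4439
  f16: (p6, p16, p1) → 6.9085
  f17: (p5, p16, p11) → 13.2780
  f18: (p5, p7, p11) → 17.7610
  f19: (p5, p7, p16) → 18.0108
  f20: (p17, p14, p11) → 26.1099
  f21: (p17, p7, p11) → 32.8751
  f22: (p17, p7, p14) → 90.1076
Σ area = 1120.892

Check V−E+F: 13 − 33 + 22 = 2.


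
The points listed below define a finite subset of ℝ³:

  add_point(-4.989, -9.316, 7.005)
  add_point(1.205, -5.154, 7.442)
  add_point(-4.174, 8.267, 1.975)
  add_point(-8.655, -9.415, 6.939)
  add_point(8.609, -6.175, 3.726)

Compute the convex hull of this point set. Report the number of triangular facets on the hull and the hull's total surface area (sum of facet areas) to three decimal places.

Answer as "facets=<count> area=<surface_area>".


Points on the hull: [0, 1, 2, 3, 4] (5 of 5).

Triangle areas on the boundary:
  f1: (p2, p4, p3) → 151.0584
  f2: (p1, p2, p3) → 83.1068
  f3: (p1, p2, p4) → 62.3382
  f4: (p0, p4, p3) → 8.2245
  f5: (p0, p1, p3) → 7.3475
  f6: (p0, p1, p4) → 23.9485
Σ area = 336.024

Euler: V−E+F = 5−9+6 = 2.

facets=6 area=336.024


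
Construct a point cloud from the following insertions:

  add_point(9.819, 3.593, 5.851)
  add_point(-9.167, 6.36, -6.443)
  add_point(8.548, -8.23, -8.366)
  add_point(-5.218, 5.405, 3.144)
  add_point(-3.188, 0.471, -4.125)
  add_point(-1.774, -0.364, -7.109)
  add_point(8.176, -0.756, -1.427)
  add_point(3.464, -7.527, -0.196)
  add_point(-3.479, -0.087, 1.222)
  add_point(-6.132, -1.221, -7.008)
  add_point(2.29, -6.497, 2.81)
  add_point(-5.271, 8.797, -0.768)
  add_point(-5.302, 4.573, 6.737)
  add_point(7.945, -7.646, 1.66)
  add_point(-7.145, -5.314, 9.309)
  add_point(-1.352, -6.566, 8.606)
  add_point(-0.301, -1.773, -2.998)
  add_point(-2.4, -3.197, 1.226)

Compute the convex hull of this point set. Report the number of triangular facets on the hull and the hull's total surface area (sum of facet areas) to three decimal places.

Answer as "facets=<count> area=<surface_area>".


Extreme-point indices: [0, 1, 2, 6, 7, 9, 11, 12, 13, 14, 15] — 11 of 18 on the boundary.

Triangle areas on the boundary:
  f1: (p12, p14, p1) → 68.3717
  f2: (p12, p14, p0) → 78.1175
  f3: (p6, p2, p1) → 98.2389
  f4: (p6, p2, p0) → 15.6421
  f5: (p9, p2, p1) → 45.1679
  f6: (p9, p14, p1) → 68.3358
  f7: (p9, p14, p2) → 137.4908
  f8: (p13, p2, p0) → 56.2761
  f9: (p11, p6, p1) → 58.9234
  f10: (p11, p6, p0) → 70.2441
  f11: (p11, p12, p1) → 27.0166
  f12: (p11, p12, p0) → 65.3428
  f13: (p15, p14, p0) → 37.0241
  f14: (p15, p13, p0) → 69.7407
  f15: (p7, p13, p2) → 23.0861
  f16: (p7, p15, p13) → 24.3033
  f17: (p7, p14, p2) → 20.0947
  f18: (p7, p15, p14) → 24.3588
Σ area = 987.775

Euler characteristic 11−27+18 = 2 ✓

facets=18 area=987.775


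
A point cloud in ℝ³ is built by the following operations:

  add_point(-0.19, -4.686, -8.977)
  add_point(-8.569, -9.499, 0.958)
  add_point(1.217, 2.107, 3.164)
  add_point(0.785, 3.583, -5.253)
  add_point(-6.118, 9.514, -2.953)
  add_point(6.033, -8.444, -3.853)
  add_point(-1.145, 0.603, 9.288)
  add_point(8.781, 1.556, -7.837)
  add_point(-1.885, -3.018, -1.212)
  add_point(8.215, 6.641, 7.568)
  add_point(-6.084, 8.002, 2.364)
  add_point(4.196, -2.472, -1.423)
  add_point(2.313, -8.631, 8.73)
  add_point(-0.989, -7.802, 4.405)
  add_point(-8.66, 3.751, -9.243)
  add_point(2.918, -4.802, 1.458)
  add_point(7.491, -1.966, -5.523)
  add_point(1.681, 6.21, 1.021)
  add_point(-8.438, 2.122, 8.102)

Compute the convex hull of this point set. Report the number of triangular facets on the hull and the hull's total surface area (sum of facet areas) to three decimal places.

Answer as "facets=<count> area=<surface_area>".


facets=18 area=1222.152

Hull vertices (11/19): indices [0, 1, 4, 5, 6, 7, 9, 10, 12, 14, 18].

Facet areas (half cross-product norm):
  f1: (p0, p7, p14) → 64.6282
  f2: (p0, p1, p14) → 81.6969
  f3: (p9, p12, p6) → 54.5126
  f4: (p5, p12, p1) → 83.1527
  f5: (p5, p0, p1) → 61.0533
  f6: (p5, p9, p12) → 105.8776
  f7: (p5, p0, p7) → 44.9750
  f8: (p5, p9, p7) → 89.9656
  f9: (p18, p9, p6) → 31.5166
  f10: (p18, p10, p9) → 65.2488
  f11: (p18, p12, p1) → 85.0374
  f12: (p18, p12, p6) → 31.8640
  f13: (p18, p1, p14) → 106.6116
  f14: (p4, p7, p14) → 75.8273
  f15: (p4, p18, p14) → 59.1555
  f16: (p4, p18, p10) → 13.0951
  f17: (p4, p9, p7) → 128.5028
  f18: (p4, p10, p9) → 39.4309
Σ area = 1222.152

Euler: V−E+F = 11−27+18 = 2.


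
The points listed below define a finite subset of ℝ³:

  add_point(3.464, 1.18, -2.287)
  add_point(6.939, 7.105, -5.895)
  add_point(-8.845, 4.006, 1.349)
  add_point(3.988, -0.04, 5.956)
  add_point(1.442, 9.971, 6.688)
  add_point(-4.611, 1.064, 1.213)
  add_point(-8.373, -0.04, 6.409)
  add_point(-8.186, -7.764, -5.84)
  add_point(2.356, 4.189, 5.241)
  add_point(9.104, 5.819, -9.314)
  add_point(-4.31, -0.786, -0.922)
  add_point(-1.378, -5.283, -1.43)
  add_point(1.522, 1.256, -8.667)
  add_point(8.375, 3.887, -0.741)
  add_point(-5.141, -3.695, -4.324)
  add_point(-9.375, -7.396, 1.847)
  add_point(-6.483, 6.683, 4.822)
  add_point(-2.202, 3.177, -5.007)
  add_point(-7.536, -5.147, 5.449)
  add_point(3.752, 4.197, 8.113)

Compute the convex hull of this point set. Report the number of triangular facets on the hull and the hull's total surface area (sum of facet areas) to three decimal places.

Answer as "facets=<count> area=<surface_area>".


Extreme-point indices: [1, 2, 3, 4, 6, 7, 9, 11, 12, 13, 15, 16, 17, 18, 19] — 15 of 20 on the boundary.

Facet areas (half cross-product norm):
  f1: (p18, p3, p15) → 23.5443
  f2: (p18, p3, p19) → 28.3096
  f3: (p7, p2, p15) → 44.4843
  f4: (p1, p4, p9) → 5.3117
  f5: (p13, p3, p19) → 21.2165
  f6: (p13, p4, p9) → 43.7603
  f7: (p13, p19, p4) → 31.8784
  f8: (p6, p19, p4) → 41.2240
  f9: (p6, p18, p19) → 33.4603
  f10: (p6, p2, p15) → 28.1306
  f11: (p6, p18, p15) → 10.1683
  f12: (p12, p7, p9) → 14.6624
  f13: (p16, p1, p4) → 61.3524
  f14: (p16, p1, p2) → 42.7299
  f15: (p16, p6, p4) → 26.4103
  f16: (p16, p6, p2) → 15.6927
  f17: (p11, p13, p3) → 46.8639
  f18: (p11, p3, p15) → 44.4017
  f19: (p11, p7, p15) → 30.2046
  f20: (p11, p7, p9) → 65.4462
  f21: (p11, p13, p9) → 58.3404
  f22: (p17, p7, p2) → 56.2734
  f23: (p17, p12, p7) → 34.7566
  f24: (p17, p12, p9) → 22.1360
  f25: (p17, p1, p9) → 19.2553
  f26: (p17, p1, p2) → 33.6131
Σ area = 883.627

Check V−E+F: 15 − 39 + 26 = 2.

facets=26 area=883.627


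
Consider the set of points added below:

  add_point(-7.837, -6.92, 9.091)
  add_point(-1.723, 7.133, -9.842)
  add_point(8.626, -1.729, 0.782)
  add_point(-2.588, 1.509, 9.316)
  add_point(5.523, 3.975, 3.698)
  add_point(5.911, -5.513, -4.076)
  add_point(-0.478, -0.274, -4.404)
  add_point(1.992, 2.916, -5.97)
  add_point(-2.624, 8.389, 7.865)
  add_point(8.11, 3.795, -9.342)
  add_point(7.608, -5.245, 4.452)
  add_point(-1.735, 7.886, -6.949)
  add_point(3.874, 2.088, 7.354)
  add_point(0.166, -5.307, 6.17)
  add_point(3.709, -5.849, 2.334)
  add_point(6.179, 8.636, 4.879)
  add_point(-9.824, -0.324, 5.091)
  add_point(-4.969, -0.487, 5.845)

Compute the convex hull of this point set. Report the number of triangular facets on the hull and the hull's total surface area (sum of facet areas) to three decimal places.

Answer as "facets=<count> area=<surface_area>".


facets=24 area=978.760

Points on the hull: [0, 1, 2, 3, 5, 6, 8, 9, 10, 11, 12, 14, 15, 16] (14 of 18).

Facet areas (half cross-product norm):
  f1: (p11, p1, p16) → 20.3482
  f2: (p11, p1, p15) → 12.3664
  f3: (p8, p0, p16) → 43.4935
  f4: (p8, p11, p16) → 84.1722
  f5: (p8, p11, p15) → 63.9709
  f6: (p10, p15, p2) → 28.0200
  f7: (p5, p10, p2) → 17.4193
  f8: (p12, p8, p15) → 30.9766
  f9: (p12, p10, p15) → 27.8245
  f10: (p12, p10, p0) → 64.3254
  f11: (p6, p5, p1) → 29.6763
  f12: (p6, p5, p0) → 69.1273
  f13: (p6, p1, p16) → 58.3808
  f14: (p6, p0, p16) → 52.1393
  f15: (p14, p10, p0) → 25.6358
  f16: (p14, p5, p0) → 29.6643
  f17: (p14, p5, p10) → 15.0043
  f18: (p9, p5, p2) → 35.8997
  f19: (p9, p5, p1) → 56.4309
  f20: (p9, p15, p2) → 65.3128
  f21: (p9, p1, p15) → 77.4720
  f22: (p3, p8, p0) → 19.8362
  f23: (p3, p12, p0) → 27.6626
  f24: (p3, p12, p8) → 23.6003
Σ area = 978.760

Check V−E+F: 14 − 36 + 24 = 2.


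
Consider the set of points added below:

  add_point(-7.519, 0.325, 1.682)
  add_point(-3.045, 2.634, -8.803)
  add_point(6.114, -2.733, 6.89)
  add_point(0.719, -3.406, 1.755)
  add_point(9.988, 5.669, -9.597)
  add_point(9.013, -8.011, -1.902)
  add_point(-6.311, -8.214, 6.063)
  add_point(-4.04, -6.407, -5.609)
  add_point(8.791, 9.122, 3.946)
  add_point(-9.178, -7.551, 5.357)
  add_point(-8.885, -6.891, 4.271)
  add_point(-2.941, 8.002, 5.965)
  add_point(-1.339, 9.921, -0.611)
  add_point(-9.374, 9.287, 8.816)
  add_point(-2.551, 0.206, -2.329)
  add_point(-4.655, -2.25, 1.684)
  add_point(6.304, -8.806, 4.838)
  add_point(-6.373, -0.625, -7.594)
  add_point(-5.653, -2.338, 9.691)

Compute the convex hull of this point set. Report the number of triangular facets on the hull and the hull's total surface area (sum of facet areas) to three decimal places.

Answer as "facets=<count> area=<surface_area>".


facets=22 area=1318.955

Extreme-point indices: [1, 2, 4, 5, 6, 7, 8, 9, 12, 13, 16, 17, 18] — 13 of 19 on the boundary.

Area of each hull facet:
  f1: (p12, p8, p13) → 66.4075
  f2: (p12, p8, p4) → 74.5158
  f3: (p9, p18, p13) → 41.3346
  f4: (p9, p17, p13) → 123.4794
  f5: (p5, p8, p4) → 106.3972
  f6: (p5, p8, p16) → 64.8201
  f7: (p2, p18, p16) → 38.4578
  f8: (p2, p8, p16) → 23.1746
  f9: (p2, p18, p13) → 70.3990
  f10: (p2, p8, p13) → 113.5664
  f11: (p1, p12, p4) → 71.9242
  f12: (p1, p17, p13) → 46.6743
  f13: (p1, p12, p13) → 62.1906
  f14: (p6, p18, p16) → 44.0088
  f15: (p6, p9, p18) → 10.4927
  f16: (p6, p5, p16) → 41.3398
  f17: (p7, p5, p4) → 105.7668
  f18: (p7, p1, p4) → 60.9420
  f19: (p7, p1, p17) → 14.2287
  f20: (p7, p9, p17) → 38.9426
  f21: (p7, p6, p9) → 18.1395
  f22: (p7, p6, p5) → 81.7527
Σ area = 1318.955

Euler: V−E+F = 13−33+22 = 2.


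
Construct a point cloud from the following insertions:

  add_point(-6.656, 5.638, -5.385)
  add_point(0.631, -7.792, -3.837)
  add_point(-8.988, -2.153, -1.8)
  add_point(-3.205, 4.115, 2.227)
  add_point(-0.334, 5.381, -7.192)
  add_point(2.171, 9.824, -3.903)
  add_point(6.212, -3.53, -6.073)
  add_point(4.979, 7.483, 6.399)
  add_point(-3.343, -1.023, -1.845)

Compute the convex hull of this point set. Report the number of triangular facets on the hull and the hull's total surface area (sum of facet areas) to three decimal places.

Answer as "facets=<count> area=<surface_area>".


facets=12 area=562.156

Points on the hull: [0, 1, 2, 3, 4, 5, 6, 7] (8 of 9).

Facet areas (half cross-product norm):
  f1: (p7, p5, p6) → 76.5074
  f2: (p1, p7, p2) → 102.0042
  f3: (p1, p7, p6) → 61.1760
  f4: (p4, p5, p6) → 32.2815
  f5: (p4, p1, p6) → 40.9035
  f6: (p3, p7, p2) → 17.6701
  f7: (p0, p1, p2) → 49.8660
  f8: (p0, p4, p1) → 44.8039
  f9: (p0, p4, p5) → 19.4823
  f10: (p0, p3, p2) → 34.3991
  f11: (p0, p7, p5) → 51.8452
  f12: (p0, p3, p7) → 31.2168
Σ area = 562.156

Euler characteristic 8−18+12 = 2 ✓


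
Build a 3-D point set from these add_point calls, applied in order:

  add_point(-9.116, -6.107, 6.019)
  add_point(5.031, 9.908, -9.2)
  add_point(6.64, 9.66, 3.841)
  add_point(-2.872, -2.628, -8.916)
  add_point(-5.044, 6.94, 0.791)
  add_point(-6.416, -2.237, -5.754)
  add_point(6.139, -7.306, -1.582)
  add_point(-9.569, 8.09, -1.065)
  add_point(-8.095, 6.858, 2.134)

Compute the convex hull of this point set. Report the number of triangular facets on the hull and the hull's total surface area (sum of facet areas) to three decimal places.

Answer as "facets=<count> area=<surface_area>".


facets=12 area=921.988

Hull vertices (8/9): indices [0, 1, 2, 3, 5, 6, 7, 8].

Per-facet area ½‖(b−a)×(c−a)‖:
  f1: (p1, p2, p7) → 102.3727
  f2: (p1, p6, p2) → 112.1460
  f3: (p0, p6, p2) → 149.8176
  f4: (p3, p1, p7) → 102.9051
  f5: (p3, p1, p6) → 92.6722
  f6: (p3, p0, p6) → 97.6841
  f7: (p8, p2, p7) → 25.5445
  f8: (p8, p0, p7) → 21.4581
  f9: (p8, p0, p2) → 99.9761
  f10: (p5, p0, p7) → 73.7030
  f11: (p5, p3, p7) → 23.6900
  f12: (p5, p3, p0) → 20.0193
Σ area = 921.988

Euler: V−E+F = 8−18+12 = 2.


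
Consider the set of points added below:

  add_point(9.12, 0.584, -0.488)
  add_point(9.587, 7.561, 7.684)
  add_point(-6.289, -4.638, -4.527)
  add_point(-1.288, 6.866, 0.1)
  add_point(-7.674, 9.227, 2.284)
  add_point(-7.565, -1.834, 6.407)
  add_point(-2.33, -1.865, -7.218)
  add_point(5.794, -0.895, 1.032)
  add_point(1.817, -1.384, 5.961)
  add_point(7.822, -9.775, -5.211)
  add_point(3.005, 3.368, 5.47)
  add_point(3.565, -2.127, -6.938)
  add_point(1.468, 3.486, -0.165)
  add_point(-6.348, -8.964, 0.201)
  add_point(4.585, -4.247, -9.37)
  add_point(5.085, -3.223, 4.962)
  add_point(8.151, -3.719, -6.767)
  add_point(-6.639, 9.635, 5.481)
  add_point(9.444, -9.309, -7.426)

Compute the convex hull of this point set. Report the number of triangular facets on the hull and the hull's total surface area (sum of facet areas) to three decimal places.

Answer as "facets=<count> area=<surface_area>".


15 of the 19 inputs are extreme points: [0, 1, 2, 3, 4, 5, 6, 8, 9, 13, 14, 15, 16, 17, 18].

Facet areas (half cross-product norm):
  f1: (p3, p1, p4) → 39.9554
  f2: (p18, p9, p1) → 28.8682
  f3: (p17, p1, p4) → 25.4615
  f4: (p17, p5, p4) → 19.4917
  f5: (p17, p5, p1) → 95.1137
  f6: (p15, p9, p1) → 60.7418
  f7: (p13, p18, p9) → 12.1705
  f8: (p13, p15, p9) → 80.1268
  f9: (p13, p15, p5) → 58.5789
  f10: (p16, p18, p14) → 12.8397
  f11: (p16, p3, p1) → 102.3451
  f12: (p16, p3, p14) → 34.6590
  f13: (p8, p5, p1) → 41.4618
  f14: (p8, p15, p1) → 22.9496
  f15: (p8, p15, p5) → 10.1840
  f16: (p2, p5, p4) → 66.6878
  f17: (p2, p13, p5) → 30.5311
  f18: (p2, p18, p14) → 38.0869
  f19: (p2, p13, p18) → 53.3306
  f20: (p0, p18, p1) → 16.8397
  f21: (p0, p16, p1) → 5.5264
  f22: (p0, p16, p18) → 17.5942
  f23: (p6, p2, p4) → 42.2718
  f24: (p6, p2, p14) → 16.3803
  f25: (p6, p3, p4) → 38.0597
  f26: (p6, p3, p14) → 41.0657
Σ area = 1011.322

Check V−E+F: 15 − 39 + 26 = 2.

facets=26 area=1011.322
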